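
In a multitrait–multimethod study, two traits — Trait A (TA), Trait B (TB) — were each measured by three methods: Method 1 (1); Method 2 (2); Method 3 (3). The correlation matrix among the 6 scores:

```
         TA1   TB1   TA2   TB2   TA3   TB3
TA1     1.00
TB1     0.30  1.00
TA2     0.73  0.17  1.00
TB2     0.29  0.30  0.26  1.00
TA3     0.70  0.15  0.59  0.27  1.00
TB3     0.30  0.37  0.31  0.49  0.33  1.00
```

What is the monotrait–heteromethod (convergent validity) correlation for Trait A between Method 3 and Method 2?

Same trait (TA), different methods: r(TA3, TA2) = 0.59.

0.59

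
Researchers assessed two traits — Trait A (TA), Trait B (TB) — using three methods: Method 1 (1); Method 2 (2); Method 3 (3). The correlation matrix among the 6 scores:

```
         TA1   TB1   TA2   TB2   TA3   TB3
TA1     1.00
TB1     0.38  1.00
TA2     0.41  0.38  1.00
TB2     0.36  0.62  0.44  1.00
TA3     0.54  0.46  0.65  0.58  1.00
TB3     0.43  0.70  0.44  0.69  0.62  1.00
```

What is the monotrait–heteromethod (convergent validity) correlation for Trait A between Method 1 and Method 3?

Same trait (TA), different methods: r(TA1, TA3) = 0.54.

0.54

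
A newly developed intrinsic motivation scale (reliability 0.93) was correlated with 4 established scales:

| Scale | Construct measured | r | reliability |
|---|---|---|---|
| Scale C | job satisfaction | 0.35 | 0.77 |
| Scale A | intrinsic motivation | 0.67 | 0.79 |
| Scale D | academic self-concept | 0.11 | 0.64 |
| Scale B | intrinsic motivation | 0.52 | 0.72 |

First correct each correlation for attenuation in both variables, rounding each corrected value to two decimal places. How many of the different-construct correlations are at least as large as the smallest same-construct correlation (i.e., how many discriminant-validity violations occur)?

0

Disattenuated r (r / √(r_scale · r_new)):
  Scale C (disc): 0.35 / √(0.77·0.93) = 0.41
  Scale A (conv): 0.67 / √(0.79·0.93) = 0.78
  Scale D (disc): 0.11 / √(0.64·0.93) = 0.14
  Scale B (conv): 0.52 / √(0.72·0.93) = 0.64
Smallest convergent = 0.64. Discriminant values: 0.41, 0.14; count ≥ 0.64 → 0.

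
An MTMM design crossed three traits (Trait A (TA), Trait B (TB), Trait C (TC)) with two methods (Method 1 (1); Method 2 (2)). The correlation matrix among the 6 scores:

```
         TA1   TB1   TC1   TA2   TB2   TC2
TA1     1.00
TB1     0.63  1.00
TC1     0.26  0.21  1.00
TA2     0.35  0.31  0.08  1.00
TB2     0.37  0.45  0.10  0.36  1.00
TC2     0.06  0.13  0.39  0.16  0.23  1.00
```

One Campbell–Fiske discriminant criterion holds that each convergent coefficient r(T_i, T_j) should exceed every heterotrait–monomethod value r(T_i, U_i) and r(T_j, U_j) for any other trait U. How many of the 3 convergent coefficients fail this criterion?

2

Each convergent coefficient versus the relevant comparison correlations:
TA (methods 1·2): 0.35 vs {0.63, 0.36, 0.26, 0.16} → fail.
TB (methods 1·2): 0.45 vs {0.63, 0.36, 0.21, 0.23} → fail.
TC (methods 1·2): 0.39 vs {0.26, 0.16, 0.21, 0.23} → pass.
2 of 3 fail.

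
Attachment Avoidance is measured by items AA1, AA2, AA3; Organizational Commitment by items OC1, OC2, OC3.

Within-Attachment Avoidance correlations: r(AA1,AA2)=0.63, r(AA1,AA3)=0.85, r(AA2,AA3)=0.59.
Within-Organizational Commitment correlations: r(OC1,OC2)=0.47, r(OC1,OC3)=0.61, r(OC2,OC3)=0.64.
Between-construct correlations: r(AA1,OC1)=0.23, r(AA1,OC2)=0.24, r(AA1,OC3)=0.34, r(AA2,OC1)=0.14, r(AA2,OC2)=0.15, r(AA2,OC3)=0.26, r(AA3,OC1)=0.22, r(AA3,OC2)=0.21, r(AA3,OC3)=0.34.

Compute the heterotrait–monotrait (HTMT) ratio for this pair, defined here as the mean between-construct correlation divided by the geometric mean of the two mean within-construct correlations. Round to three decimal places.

Mean heterotrait r = 2.13/9 = 0.2367.
Mean within-AA = 2.07/3 = 0.6900; mean within-OC = 1.72/3 = 0.5733.
Geometric mean = √(0.6900 × 0.5733) = 0.6289.
HTMT = 0.2367 / 0.6289 = 0.376.

0.376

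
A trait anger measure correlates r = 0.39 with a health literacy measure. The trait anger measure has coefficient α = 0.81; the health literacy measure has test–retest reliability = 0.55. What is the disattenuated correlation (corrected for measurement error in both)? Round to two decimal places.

0.58

r_true = r_obs / √(r_xx · r_yy) = 0.39 / √(0.81 × 0.55) = 0.39 / √0.4455 = 0.39 / 0.6675 ≈ 0.58.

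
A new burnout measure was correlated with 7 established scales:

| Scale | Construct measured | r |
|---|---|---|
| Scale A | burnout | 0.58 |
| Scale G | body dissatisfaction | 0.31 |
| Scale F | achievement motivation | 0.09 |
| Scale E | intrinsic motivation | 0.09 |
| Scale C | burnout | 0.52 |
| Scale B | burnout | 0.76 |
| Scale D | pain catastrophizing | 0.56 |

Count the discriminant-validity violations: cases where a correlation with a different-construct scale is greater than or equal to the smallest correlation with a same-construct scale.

1

Convergent (same construct = burnout): Scale A, Scale C, Scale B.
Smallest convergent = 0.52. Discriminant values: 0.31, 0.09, 0.09, 0.56; count ≥ 0.52 → 1.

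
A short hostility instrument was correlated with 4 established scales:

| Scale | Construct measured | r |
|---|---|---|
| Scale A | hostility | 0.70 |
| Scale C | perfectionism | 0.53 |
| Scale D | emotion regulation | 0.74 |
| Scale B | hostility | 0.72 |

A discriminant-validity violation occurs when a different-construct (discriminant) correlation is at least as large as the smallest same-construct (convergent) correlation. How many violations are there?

1

Convergent (same construct = hostility): Scale A, Scale B.
Smallest convergent = 0.70. Discriminant values: 0.53, 0.74; count ≥ 0.70 → 1.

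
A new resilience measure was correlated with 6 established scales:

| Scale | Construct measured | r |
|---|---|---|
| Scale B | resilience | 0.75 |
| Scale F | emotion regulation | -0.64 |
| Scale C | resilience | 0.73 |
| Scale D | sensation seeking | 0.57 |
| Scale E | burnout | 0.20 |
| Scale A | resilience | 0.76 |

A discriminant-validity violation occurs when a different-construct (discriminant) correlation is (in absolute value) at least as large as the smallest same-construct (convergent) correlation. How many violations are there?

0

Convergent (same construct = resilience): Scale B, Scale C, Scale A.
Smallest convergent = 0.73. Discriminant |r|: 0.64, 0.57, 0.20; count ≥ 0.73 → 0.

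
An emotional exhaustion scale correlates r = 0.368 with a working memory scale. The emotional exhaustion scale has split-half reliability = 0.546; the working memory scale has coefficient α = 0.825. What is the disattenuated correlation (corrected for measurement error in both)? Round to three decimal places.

r_true = r_obs / √(r_xx · r_yy) = 0.368 / √(0.546 × 0.825) = 0.368 / √0.450450 = 0.368 / 0.6712 ≈ 0.548.

0.548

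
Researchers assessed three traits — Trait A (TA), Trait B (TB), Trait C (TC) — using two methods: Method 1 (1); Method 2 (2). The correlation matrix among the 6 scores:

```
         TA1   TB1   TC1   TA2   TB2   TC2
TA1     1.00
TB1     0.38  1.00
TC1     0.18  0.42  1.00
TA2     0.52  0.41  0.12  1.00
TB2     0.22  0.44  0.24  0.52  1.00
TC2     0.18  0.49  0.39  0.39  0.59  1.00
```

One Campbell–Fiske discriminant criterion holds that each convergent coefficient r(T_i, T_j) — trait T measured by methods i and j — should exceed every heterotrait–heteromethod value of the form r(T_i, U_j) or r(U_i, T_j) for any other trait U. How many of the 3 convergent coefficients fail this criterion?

2

Convergent coefficients and their comparison sets:
TA (methods 1·2): 0.52 vs {0.22, 0.41, 0.18, 0.12} → pass.
TB (methods 1·2): 0.44 vs {0.41, 0.22, 0.49, 0.24} → fail.
TC (methods 1·2): 0.39 vs {0.12, 0.18, 0.24, 0.49} → fail.
2 of 3 fail.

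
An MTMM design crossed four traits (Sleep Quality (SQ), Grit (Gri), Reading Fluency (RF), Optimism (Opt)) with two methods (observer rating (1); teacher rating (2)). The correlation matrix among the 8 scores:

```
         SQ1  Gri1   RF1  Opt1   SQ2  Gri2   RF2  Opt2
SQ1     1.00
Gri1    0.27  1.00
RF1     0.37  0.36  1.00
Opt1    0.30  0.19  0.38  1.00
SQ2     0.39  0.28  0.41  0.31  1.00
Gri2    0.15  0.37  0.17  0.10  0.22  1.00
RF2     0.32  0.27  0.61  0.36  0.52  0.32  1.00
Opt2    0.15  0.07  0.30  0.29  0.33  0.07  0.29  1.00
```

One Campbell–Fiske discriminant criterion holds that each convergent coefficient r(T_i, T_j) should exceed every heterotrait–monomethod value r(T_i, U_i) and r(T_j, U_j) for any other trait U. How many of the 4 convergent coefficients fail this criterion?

2

Each convergent coefficient versus the relevant comparison correlations:
SQ (methods 1·2): 0.39 vs {0.27, 0.22, 0.37, 0.52, 0.30, 0.33} → fail.
Gri (methods 1·2): 0.37 vs {0.27, 0.22, 0.36, 0.32, 0.19, 0.07} → pass.
RF (methods 1·2): 0.61 vs {0.37, 0.52, 0.36, 0.32, 0.38, 0.29} → pass.
Opt (methods 1·2): 0.29 vs {0.30, 0.33, 0.19, 0.07, 0.38, 0.29} → fail.
2 of 4 fail.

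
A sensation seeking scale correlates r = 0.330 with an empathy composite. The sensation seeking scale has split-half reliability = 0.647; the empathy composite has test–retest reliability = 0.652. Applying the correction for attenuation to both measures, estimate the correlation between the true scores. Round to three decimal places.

0.508

r_true = r_obs / √(r_xx · r_yy) = 0.330 / √(0.647 × 0.652) = 0.330 / √0.421844 = 0.330 / 0.6495 ≈ 0.508.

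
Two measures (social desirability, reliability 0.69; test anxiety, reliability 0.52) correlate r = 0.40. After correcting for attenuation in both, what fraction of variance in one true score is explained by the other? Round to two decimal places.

Disattenuated r = 0.40 / √(0.69 × 0.52) = 0.40 / 0.5990 = 0.6678.
Shared true-score variance = 0.6678² = 0.4460 ≈ 0.45.

0.45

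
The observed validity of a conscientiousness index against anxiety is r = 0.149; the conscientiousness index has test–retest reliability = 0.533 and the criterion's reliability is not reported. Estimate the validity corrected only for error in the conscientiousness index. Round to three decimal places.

Single correction: r_c = r_obs / √r_xx = 0.149 / √0.533 = 0.149 / 0.7301 ≈ 0.204.

0.204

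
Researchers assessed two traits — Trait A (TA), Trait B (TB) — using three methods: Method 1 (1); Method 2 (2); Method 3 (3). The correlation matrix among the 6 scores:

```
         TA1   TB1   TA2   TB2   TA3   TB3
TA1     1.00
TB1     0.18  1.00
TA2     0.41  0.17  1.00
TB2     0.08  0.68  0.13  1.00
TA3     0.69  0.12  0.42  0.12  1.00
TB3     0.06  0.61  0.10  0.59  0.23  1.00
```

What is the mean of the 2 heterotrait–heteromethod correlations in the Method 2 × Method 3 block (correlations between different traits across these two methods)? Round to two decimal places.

0.11

HTHM values (method 2 × method 3): 0.10, 0.12; mean = 0.22/2 = 0.11.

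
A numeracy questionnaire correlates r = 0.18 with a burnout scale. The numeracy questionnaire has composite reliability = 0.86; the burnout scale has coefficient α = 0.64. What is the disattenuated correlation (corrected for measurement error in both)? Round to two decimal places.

r_true = r_obs / √(r_xx · r_yy) = 0.18 / √(0.86 × 0.64) = 0.18 / √0.5504 = 0.18 / 0.7419 ≈ 0.24.

0.24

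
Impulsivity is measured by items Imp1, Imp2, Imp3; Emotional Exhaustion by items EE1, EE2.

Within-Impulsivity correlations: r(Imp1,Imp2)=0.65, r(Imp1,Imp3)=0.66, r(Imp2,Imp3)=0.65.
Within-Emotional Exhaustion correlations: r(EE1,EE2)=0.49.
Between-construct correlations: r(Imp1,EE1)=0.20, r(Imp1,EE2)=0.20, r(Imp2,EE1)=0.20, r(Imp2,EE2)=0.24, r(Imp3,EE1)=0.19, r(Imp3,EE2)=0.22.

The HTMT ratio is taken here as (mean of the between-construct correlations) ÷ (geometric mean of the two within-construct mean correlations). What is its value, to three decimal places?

0.368

Mean heterotrait r = 1.25/6 = 0.2083.
Mean within-Imp = 1.96/3 = 0.6533; mean within-EE = 0.49/1 = 0.4900.
Geometric mean = √(0.6533 × 0.4900) = 0.5658.
HTMT = 0.2083 / 0.5658 = 0.368.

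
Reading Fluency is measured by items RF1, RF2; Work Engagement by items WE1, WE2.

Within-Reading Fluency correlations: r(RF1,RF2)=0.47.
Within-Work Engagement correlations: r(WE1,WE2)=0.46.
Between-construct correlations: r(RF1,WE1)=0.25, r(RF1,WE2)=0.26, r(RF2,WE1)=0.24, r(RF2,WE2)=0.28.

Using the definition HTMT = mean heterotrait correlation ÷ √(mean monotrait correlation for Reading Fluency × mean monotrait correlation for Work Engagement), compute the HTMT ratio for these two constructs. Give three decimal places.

Between-construct mean = 1.03/4 = 0.2575.
Mean within-RF = 0.47/1 = 0.4700; mean within-WE = 0.46/1 = 0.4600.
Geometric mean = √(0.4700 × 0.4600) = 0.4650.
HTMT = 0.2575 / 0.4650 = 0.554.

0.554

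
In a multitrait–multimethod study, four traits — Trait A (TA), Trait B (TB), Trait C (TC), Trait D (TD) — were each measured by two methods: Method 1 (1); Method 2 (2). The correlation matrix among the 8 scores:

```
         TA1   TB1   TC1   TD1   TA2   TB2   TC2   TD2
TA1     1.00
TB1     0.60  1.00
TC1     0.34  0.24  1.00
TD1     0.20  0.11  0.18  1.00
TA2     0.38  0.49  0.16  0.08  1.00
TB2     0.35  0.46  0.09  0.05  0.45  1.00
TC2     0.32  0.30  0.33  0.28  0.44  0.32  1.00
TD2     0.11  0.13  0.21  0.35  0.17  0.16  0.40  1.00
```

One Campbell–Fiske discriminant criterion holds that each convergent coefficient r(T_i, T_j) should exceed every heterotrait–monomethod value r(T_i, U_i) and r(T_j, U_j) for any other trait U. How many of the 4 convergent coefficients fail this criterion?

4

Each convergent coefficient versus the relevant comparison correlations:
TA (methods 1·2): 0.38 vs {0.60, 0.45, 0.34, 0.44, 0.20, 0.17} → fail.
TB (methods 1·2): 0.46 vs {0.60, 0.45, 0.24, 0.32, 0.11, 0.16} → fail.
TC (methods 1·2): 0.33 vs {0.34, 0.44, 0.24, 0.32, 0.18, 0.40} → fail.
TD (methods 1·2): 0.35 vs {0.20, 0.17, 0.11, 0.16, 0.18, 0.40} → fail.
4 of 4 fail.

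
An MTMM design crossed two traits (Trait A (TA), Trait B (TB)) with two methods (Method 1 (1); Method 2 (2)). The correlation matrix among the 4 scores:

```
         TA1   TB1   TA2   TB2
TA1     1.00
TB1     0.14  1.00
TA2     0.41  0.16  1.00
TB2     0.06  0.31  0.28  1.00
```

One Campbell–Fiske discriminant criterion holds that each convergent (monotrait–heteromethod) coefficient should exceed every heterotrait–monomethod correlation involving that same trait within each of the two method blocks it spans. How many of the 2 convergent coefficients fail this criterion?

0

Convergent coefficients and their comparison sets:
TA (methods 1·2): 0.41 vs {0.14, 0.28} → pass.
TB (methods 1·2): 0.31 vs {0.14, 0.28} → pass.
0 of 2 fail.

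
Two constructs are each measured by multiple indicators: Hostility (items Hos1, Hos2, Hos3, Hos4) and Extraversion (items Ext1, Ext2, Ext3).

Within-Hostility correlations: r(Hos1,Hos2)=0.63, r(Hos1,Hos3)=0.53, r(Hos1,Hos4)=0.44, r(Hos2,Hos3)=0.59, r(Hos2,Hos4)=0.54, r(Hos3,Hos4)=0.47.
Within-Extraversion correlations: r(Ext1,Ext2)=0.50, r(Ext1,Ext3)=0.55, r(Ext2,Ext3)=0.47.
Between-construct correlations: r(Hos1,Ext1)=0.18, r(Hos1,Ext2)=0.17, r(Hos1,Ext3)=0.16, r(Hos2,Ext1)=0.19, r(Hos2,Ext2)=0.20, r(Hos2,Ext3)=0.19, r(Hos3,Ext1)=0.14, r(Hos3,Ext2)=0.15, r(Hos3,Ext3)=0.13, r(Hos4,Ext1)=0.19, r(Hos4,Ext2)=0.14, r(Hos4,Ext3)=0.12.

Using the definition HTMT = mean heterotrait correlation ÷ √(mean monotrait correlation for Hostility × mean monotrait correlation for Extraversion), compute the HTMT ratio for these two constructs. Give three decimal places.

0.314

Mean heterotrait r = 1.96/12 = 0.1633.
Mean within-Hos = 3.20/6 = 0.5333; mean within-Ext = 1.52/3 = 0.5067.
Geometric mean = √(0.5333 × 0.5067) = 0.5198.
HTMT = 0.1633 / 0.5198 = 0.314.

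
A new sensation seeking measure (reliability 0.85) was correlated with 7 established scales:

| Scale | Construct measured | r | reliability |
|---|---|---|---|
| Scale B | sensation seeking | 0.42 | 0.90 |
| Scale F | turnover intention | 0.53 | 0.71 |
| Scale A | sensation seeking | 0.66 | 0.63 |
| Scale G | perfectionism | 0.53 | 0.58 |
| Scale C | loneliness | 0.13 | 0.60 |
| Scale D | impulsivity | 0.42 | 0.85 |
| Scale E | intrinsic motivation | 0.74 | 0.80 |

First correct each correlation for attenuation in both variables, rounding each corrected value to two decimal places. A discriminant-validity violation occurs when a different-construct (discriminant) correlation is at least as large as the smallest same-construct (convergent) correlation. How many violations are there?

Disattenuated r (r / √(r_scale · r_new)):
  Scale B (conv): 0.42 / √(0.90·0.85) = 0.48
  Scale F (disc): 0.53 / √(0.71·0.85) = 0.68
  Scale A (conv): 0.66 / √(0.63·0.85) = 0.90
  Scale G (disc): 0.53 / √(0.58·0.85) = 0.75
  Scale C (disc): 0.13 / √(0.60·0.85) = 0.18
  Scale D (disc): 0.42 / √(0.85·0.85) = 0.49
  Scale E (disc): 0.74 / √(0.80·0.85) = 0.90
Smallest convergent = 0.48. Discriminant values: 0.68, 0.75, 0.18, 0.49, 0.90; count ≥ 0.48 → 4.

4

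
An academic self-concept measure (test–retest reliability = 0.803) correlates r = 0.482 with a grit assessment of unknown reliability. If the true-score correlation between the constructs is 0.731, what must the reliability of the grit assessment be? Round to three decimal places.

0.541

r_true = r_obs / √(r_xx · r_yy) ⇒ 0.731 = 0.482 / √(0.803 · r_yy).
√(0.803 · r_yy) = 0.482 / 0.731 = 0.6594; 0.803 · r_yy = 0.4348; r_yy = 0.4348 / 0.803 ≈ 0.541.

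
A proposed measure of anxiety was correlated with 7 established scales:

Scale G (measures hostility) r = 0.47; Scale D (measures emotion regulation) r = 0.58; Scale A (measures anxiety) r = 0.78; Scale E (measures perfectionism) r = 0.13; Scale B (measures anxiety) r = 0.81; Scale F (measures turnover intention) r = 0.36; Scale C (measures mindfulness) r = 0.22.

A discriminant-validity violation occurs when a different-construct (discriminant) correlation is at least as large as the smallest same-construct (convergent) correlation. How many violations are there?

0

Convergent (same construct = anxiety): Scale A, Scale B.
Smallest convergent = 0.78. Discriminant values: 0.47, 0.58, 0.13, 0.36, 0.22; count ≥ 0.78 → 0.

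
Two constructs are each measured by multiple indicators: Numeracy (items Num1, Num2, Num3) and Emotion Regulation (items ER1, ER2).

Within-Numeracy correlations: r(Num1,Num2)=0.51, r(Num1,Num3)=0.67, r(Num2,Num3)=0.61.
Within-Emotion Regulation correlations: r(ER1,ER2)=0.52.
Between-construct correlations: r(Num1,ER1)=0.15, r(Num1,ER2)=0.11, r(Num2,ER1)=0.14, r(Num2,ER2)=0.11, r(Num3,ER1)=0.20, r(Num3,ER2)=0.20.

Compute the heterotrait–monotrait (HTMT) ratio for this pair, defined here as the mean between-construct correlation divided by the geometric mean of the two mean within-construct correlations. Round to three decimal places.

Mean heterotrait r = 0.91/6 = 0.1517.
Mean within-Num = 1.79/3 = 0.5967; mean within-ER = 0.52/1 = 0.5200.
Geometric mean = √(0.5967 × 0.5200) = 0.5570.
HTMT = 0.1517 / 0.5570 = 0.272.

0.272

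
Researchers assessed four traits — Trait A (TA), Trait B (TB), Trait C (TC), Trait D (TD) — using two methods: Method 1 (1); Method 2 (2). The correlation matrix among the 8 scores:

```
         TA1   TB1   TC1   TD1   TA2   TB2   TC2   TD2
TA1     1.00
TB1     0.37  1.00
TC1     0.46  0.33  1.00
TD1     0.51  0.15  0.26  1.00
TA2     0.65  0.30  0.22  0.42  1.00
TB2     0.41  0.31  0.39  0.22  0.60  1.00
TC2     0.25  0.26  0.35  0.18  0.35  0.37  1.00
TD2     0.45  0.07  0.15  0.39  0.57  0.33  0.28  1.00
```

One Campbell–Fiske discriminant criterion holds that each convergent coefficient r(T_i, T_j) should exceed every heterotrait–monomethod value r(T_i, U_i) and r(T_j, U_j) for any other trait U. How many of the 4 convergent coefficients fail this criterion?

Checking each validity diagonal entry against its comparison values:
TA (methods 1·2): 0.65 vs {0.37, 0.60, 0.46, 0.35, 0.51, 0.57} → pass.
TB (methods 1·2): 0.31 vs {0.37, 0.60, 0.33, 0.37, 0.15, 0.33} → fail.
TC (methods 1·2): 0.35 vs {0.46, 0.35, 0.33, 0.37, 0.26, 0.28} → fail.
TD (methods 1·2): 0.39 vs {0.51, 0.57, 0.15, 0.33, 0.26, 0.28} → fail.
3 of 4 fail.

3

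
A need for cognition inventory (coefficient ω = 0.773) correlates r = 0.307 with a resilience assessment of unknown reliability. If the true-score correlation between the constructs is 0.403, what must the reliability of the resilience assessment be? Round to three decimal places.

r_true = r_obs / √(r_xx · r_yy) ⇒ 0.403 = 0.307 / √(0.773 · r_yy).
√(0.773 · r_yy) = 0.307 / 0.403 = 0.7618; 0.773 · r_yy = 0.5803; r_yy = 0.5803 / 0.773 ≈ 0.751.

0.751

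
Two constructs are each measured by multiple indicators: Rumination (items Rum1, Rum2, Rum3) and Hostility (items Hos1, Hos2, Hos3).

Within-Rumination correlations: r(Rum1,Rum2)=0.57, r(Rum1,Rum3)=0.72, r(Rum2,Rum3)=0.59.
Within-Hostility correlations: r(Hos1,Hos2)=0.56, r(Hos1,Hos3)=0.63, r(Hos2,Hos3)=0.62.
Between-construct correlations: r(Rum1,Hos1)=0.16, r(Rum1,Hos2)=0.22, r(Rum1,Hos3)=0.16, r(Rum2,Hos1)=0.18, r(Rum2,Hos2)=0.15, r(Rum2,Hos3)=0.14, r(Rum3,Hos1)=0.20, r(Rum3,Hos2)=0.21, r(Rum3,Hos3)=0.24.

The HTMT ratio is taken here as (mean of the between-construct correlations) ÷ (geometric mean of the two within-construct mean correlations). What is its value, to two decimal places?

Mean heterotrait r = 1.66/9 = 0.1844.
Mean within-Rum = 1.88/3 = 0.6267; mean within-Hos = 1.81/3 = 0.6033.
Geometric mean = √(0.6267 × 0.6033) = 0.6149.
HTMT = 0.1844 / 0.6149 = 0.30.

0.30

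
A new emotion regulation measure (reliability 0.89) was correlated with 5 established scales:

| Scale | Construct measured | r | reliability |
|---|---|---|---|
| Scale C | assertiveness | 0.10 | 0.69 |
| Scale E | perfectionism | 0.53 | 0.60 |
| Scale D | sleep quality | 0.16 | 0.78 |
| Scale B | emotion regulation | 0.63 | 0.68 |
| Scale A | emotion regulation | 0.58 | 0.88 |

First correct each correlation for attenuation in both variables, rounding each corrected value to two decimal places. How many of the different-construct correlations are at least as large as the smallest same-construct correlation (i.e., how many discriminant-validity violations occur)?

1

Disattenuated r (r / √(r_scale · r_new)):
  Scale C (disc): 0.10 / √(0.69·0.89) = 0.13
  Scale E (disc): 0.53 / √(0.60·0.89) = 0.73
  Scale D (disc): 0.16 / √(0.78·0.89) = 0.19
  Scale B (conv): 0.63 / √(0.68·0.89) = 0.81
  Scale A (conv): 0.58 / √(0.88·0.89) = 0.66
Smallest convergent = 0.66. Discriminant values: 0.13, 0.73, 0.19; count ≥ 0.66 → 1.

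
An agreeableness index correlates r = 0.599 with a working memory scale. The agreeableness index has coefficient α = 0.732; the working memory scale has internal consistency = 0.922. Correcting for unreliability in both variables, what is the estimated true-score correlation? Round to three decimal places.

0.729

r_true = r_obs / √(r_xx · r_yy) = 0.599 / √(0.732 × 0.922) = 0.599 / √0.674904 = 0.599 / 0.8215 ≈ 0.729.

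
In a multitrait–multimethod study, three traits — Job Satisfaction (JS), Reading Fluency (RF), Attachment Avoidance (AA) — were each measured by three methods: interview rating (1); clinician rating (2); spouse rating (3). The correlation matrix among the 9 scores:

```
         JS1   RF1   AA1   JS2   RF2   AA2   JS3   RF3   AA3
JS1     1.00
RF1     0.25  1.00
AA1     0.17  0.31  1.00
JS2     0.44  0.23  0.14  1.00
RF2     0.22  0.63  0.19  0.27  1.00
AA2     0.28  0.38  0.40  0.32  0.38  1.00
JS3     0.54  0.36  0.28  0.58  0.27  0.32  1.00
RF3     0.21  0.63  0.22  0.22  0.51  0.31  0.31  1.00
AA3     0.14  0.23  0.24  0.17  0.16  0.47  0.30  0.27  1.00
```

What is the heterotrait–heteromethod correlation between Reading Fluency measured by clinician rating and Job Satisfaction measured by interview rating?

0.22

Different traits and methods: r(RF2, JS1) = 0.22.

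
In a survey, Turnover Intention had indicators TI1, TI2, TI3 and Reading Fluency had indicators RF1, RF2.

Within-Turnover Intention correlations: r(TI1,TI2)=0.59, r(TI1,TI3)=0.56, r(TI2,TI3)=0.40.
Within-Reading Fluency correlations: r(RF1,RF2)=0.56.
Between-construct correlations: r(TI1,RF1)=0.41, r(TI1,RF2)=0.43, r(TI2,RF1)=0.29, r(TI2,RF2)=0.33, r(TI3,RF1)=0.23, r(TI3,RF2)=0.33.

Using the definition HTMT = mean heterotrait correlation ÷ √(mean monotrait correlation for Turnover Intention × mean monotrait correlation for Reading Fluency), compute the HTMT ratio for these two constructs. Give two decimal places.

0.63

Mean between = 2.02/6 = 0.3367.
Mean within-TI = 1.55/3 = 0.5167; mean within-RF = 0.56/1 = 0.5600.
Geometric mean = √(0.5167 × 0.5600) = 0.5379.
HTMT = 0.3367 / 0.5379 = 0.63.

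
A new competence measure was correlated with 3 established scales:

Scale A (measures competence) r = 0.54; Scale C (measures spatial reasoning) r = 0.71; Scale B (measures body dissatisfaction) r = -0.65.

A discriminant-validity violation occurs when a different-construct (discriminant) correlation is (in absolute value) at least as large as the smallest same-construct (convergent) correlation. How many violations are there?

Convergent (same construct = competence): Scale A.
Smallest convergent = 0.54. Discriminant |r|: 0.71, 0.65; count ≥ 0.54 → 2.

2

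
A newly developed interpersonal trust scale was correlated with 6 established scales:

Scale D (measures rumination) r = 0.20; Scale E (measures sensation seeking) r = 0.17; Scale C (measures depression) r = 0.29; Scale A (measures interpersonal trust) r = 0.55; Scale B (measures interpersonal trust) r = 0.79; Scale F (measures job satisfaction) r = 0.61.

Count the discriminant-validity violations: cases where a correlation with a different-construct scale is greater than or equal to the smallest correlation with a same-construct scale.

Convergent (same construct = interpersonal trust): Scale A, Scale B.
Smallest convergent = 0.55. Discriminant values: 0.20, 0.17, 0.29, 0.61; count ≥ 0.55 → 1.

1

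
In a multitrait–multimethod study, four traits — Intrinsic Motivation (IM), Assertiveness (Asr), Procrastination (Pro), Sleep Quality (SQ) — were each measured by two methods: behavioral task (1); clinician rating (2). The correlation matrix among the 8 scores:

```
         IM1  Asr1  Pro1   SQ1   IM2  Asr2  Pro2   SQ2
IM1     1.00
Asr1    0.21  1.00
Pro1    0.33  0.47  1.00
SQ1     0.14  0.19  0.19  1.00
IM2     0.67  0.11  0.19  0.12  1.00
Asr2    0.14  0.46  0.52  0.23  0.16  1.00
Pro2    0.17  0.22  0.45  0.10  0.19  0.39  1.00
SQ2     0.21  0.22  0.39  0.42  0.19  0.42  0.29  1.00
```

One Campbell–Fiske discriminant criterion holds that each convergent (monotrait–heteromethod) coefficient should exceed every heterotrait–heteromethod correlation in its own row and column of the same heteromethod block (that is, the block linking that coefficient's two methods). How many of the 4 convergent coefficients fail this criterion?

Each convergent coefficient versus the relevant comparison correlations:
IM (methods 1·2): 0.67 vs {0.14, 0.11, 0.17, 0.19, 0.21, 0.12} → pass.
Asr (methods 1·2): 0.46 vs {0.11, 0.14, 0.22, 0.52, 0.22, 0.23} → fail.
Pro (methods 1·2): 0.45 vs {0.19, 0.17, 0.52, 0.22, 0.39, 0.10} → fail.
SQ (methods 1·2): 0.42 vs {0.12, 0.21, 0.23, 0.22, 0.10, 0.39} → pass.
2 of 4 fail.

2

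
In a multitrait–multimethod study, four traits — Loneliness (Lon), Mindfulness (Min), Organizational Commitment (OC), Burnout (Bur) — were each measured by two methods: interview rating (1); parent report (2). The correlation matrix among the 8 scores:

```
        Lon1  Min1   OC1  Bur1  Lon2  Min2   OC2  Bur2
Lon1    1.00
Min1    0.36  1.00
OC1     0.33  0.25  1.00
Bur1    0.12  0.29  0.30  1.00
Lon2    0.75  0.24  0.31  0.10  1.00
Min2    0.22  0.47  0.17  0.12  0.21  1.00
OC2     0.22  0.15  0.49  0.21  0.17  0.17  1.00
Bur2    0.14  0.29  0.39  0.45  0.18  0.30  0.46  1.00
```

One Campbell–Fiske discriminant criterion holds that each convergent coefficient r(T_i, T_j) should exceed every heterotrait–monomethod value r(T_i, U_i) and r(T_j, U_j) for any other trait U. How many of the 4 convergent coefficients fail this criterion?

1

Checking each validity diagonal entry against its comparison values:
Lon (methods 1·2): 0.75 vs {0.36, 0.21, 0.33, 0.17, 0.12, 0.18} → pass.
Min (methods 1·2): 0.47 vs {0.36, 0.21, 0.25, 0.17, 0.29, 0.30} → pass.
OC (methods 1·2): 0.49 vs {0.33, 0.17, 0.25, 0.17, 0.30, 0.46} → pass.
Bur (methods 1·2): 0.45 vs {0.12, 0.18, 0.29, 0.30, 0.30, 0.46} → fail.
1 of 4 fail.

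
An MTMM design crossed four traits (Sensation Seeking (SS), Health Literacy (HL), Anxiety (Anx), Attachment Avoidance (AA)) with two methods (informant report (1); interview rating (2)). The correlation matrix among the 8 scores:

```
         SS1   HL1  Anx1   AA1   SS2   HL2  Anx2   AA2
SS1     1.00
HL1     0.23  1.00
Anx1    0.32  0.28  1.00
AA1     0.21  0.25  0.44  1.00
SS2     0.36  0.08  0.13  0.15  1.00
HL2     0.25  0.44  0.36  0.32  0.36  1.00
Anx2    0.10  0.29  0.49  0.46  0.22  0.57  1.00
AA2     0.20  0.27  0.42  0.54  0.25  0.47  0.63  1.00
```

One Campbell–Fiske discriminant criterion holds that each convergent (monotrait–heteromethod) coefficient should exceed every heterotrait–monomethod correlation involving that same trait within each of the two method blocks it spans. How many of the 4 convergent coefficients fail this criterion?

Convergent coefficients and their comparison sets:
SS (methods 1·2): 0.36 vs {0.23, 0.36, 0.32, 0.22, 0.21, 0.25} → fail.
HL (methods 1·2): 0.44 vs {0.23, 0.36, 0.28, 0.57, 0.25, 0.47} → fail.
Anx (methods 1·2): 0.49 vs {0.32, 0.22, 0.28, 0.57, 0.44, 0.63} → fail.
AA (methods 1·2): 0.54 vs {0.21, 0.25, 0.25, 0.47, 0.44, 0.63} → fail.
4 of 4 fail.

4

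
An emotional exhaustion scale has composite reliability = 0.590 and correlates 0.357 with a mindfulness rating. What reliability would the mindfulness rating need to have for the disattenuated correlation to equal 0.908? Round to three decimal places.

r_true = r_obs / √(r_xx · r_yy) ⇒ 0.908 = 0.357 / √(0.590 · r_yy).
√(0.590 · r_yy) = 0.357 / 0.908 = 0.3932; 0.590 · r_yy = 0.1546; r_yy = 0.1546 / 0.590 ≈ 0.262.

0.262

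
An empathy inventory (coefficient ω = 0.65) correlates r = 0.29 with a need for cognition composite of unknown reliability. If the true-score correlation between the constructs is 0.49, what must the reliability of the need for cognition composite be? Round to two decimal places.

0.54

r_true = r_obs / √(r_xx · r_yy) ⇒ 0.49 = 0.29 / √(0.65 · r_yy).
√(0.65 · r_yy) = 0.29 / 0.49 = 0.5918; 0.65 · r_yy = 0.3502; r_yy = 0.3502 / 0.65 ≈ 0.54.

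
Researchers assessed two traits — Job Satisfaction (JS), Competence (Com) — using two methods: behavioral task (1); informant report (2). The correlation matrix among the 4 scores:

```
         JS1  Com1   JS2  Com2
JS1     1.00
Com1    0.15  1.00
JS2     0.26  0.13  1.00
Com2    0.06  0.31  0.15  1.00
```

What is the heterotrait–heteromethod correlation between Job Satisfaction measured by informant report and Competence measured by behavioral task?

Different traits and methods: r(JS2, Com1) = 0.13.

0.13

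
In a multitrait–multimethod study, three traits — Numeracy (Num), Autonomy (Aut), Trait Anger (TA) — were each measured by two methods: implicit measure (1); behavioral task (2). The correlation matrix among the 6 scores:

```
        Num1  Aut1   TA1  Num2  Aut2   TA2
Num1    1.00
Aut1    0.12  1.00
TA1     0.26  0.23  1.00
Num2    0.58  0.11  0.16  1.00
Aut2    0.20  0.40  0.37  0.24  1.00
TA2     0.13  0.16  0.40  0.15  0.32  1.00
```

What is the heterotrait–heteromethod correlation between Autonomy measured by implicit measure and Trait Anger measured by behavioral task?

Different traits and methods: r(Aut1, TA2) = 0.16.

0.16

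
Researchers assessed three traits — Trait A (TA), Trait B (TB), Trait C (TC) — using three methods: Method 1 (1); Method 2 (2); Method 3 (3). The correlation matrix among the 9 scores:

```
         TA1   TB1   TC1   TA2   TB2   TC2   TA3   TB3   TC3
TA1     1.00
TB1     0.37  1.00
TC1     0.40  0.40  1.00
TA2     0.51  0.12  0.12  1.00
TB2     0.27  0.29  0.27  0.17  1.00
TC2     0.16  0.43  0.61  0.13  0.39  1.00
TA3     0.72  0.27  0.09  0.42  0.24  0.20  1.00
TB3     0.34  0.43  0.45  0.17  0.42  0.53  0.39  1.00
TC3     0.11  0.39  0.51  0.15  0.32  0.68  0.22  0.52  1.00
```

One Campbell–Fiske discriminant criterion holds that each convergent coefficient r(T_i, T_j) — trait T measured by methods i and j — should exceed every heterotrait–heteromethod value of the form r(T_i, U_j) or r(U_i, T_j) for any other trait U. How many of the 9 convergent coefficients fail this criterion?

Each convergent coefficient versus the relevant comparison correlations:
TA (methods 1·2): 0.51 vs {0.27, 0.12, 0.16, 0.12} → pass.
TA (methods 1·3): 0.72 vs {0.34, 0.27, 0.11, 0.09} → pass.
TA (methods 2·3): 0.42 vs {0.17, 0.24, 0.15, 0.20} → pass.
TB (methods 1·2): 0.29 vs {0.12, 0.27, 0.43, 0.27} → fail.
TB (methods 1·3): 0.43 vs {0.27, 0.34, 0.39, 0.45} → fail.
TB (methods 2·3): 0.42 vs {0.24, 0.17, 0.32, 0.53} → fail.
TC (methods 1·2): 0.61 vs {0.12, 0.16, 0.27, 0.43} → pass.
TC (methods 1·3): 0.51 vs {0.09, 0.11, 0.45, 0.39} → pass.
TC (methods 2·3): 0.68 vs {0.20, 0.15, 0.53, 0.32} → pass.
3 of 9 fail.

3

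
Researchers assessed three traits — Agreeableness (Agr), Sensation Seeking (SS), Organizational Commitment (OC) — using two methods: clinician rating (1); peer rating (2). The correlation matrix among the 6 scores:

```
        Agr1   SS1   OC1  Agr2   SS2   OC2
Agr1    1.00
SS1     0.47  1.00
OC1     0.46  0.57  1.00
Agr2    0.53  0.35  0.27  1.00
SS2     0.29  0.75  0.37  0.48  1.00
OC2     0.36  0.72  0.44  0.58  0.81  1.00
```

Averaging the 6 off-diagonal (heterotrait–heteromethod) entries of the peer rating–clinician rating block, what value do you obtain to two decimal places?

0.39

HTHM values (method 2 × method 1): 0.35, 0.27, 0.29, 0.37, 0.36, 0.72; mean = 2.36/6 = 0.39.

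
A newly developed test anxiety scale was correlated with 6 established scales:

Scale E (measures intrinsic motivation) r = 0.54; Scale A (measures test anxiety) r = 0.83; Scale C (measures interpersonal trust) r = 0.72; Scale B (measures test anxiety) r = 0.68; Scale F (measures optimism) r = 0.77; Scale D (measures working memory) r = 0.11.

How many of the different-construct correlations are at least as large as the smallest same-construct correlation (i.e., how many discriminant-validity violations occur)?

Convergent (same construct = test anxiety): Scale A, Scale B.
Smallest convergent = 0.68. Discriminant values: 0.54, 0.72, 0.77, 0.11; count ≥ 0.68 → 2.

2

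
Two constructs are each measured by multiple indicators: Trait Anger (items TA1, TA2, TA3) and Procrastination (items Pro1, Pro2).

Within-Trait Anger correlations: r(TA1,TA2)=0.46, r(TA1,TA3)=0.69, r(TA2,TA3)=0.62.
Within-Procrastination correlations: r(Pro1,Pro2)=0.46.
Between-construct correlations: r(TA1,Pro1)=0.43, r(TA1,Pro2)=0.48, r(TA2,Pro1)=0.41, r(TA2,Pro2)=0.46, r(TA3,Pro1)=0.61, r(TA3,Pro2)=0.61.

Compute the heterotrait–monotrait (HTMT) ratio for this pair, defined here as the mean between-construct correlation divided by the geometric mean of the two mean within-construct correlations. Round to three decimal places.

0.960

Mean heterotrait r = 3.00/6 = 0.5000.
Mean within-TA = 1.77/3 = 0.5900; mean within-Pro = 0.46/1 = 0.4600.
Geometric mean = √(0.5900 × 0.4600) = 0.5210.
HTMT = 0.5000 / 0.5210 = 0.960.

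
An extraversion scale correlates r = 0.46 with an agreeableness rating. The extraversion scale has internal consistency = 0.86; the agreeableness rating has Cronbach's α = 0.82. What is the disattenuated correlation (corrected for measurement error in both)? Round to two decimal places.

r_true = r_obs / √(r_xx · r_yy) = 0.46 / √(0.86 × 0.82) = 0.46 / √0.7052 = 0.46 / 0.8398 ≈ 0.55.

0.55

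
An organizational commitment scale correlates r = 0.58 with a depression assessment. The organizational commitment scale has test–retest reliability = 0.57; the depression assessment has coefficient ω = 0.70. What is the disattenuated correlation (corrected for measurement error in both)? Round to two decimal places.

0.92

r_true = r_obs / √(r_xx · r_yy) = 0.58 / √(0.57 × 0.70) = 0.58 / √0.3990 = 0.58 / 0.6317 ≈ 0.92.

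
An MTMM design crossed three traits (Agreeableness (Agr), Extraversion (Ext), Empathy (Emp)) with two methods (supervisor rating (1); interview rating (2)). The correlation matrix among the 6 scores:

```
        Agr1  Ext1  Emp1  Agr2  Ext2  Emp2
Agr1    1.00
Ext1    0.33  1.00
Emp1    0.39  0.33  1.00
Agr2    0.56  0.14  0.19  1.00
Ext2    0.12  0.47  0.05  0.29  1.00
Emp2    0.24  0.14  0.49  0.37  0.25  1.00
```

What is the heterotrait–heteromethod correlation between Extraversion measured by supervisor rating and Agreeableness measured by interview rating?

0.14

Different traits and methods: r(Ext1, Agr2) = 0.14.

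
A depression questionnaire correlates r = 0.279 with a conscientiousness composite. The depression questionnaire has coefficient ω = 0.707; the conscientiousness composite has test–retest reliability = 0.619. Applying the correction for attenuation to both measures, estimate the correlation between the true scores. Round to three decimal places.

r_true = r_obs / √(r_xx · r_yy) = 0.279 / √(0.707 × 0.619) = 0.279 / √0.437633 = 0.279 / 0.6615 ≈ 0.422.

0.422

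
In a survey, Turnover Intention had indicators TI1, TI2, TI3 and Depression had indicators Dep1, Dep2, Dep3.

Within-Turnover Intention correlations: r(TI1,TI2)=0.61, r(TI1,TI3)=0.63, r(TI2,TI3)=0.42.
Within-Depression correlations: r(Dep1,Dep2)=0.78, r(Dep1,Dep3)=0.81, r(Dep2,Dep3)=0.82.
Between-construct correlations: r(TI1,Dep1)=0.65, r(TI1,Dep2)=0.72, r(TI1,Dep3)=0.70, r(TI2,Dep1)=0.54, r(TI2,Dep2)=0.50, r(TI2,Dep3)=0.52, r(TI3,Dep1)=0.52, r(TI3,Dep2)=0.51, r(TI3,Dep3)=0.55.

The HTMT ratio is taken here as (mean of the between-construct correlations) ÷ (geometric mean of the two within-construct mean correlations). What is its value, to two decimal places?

Mean heterotrait r = 5.21/9 = 0.5789.
Mean within-TI = 1.66/3 = 0.5533; mean within-Dep = 2.41/3 = 0.8033.
Geometric mean = √(0.5533 × 0.8033) = 0.6667.
HTMT = 0.5789 / 0.6667 = 0.87.

0.87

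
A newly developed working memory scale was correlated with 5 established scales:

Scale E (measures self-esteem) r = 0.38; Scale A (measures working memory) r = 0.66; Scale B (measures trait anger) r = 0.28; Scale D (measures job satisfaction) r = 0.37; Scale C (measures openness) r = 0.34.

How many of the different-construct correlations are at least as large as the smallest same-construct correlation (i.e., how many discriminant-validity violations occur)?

0

Convergent (same construct = working memory): Scale A.
Smallest convergent = 0.66. Discriminant values: 0.38, 0.28, 0.37, 0.34; count ≥ 0.66 → 0.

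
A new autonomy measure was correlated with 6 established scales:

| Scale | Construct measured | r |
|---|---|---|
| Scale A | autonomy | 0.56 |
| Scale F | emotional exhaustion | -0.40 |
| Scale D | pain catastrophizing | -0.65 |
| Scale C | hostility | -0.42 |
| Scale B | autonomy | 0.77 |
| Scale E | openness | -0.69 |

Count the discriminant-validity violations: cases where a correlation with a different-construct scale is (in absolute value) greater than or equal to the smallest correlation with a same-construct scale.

2

Convergent (same construct = autonomy): Scale A, Scale B.
Smallest convergent = 0.56. Discriminant |r|: 0.40, 0.65, 0.42, 0.69; count ≥ 0.56 → 2.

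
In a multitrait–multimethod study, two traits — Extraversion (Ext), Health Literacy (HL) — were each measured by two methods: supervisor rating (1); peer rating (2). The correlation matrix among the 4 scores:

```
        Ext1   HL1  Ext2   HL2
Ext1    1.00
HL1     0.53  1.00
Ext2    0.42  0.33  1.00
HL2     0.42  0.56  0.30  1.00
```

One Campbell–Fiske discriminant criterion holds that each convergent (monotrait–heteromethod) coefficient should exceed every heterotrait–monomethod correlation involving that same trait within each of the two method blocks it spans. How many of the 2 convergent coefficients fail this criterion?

1

Checking each validity diagonal entry against its comparison values:
Ext (methods 1·2): 0.42 vs {0.53, 0.30} → fail.
HL (methods 1·2): 0.56 vs {0.53, 0.30} → pass.
1 of 2 fail.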